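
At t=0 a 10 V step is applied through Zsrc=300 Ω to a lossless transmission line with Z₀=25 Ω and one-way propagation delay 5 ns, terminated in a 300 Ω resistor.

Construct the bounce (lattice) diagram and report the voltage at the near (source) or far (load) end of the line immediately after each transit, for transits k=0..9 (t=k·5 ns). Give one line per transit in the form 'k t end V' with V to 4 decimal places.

0 0 source 0.7692
1 5 load 1.4201
2 10 source 1.9709
3 15 load 2.4369
4 20 source 2.8312
5 25 load 3.1649
6 30 source 3.4472
7 35 load 3.6861
8 40 source 3.8882
9 45 load 4.0593

Γ_L=0.846154, Γ_S=0.846154; launch V₁=10·25/325=0.769231
k=0 src: V=0.7692
k=1 load: inc=0.769231, refl=0.769231·0.846154=0.6509; V=0.000000+0.769231+0.650888=1.4201
k=2 src: inc=0.650888, refl=0.650888·0.846154=0.5508; V=0.769231+0.650888+0.550751=1.9709
k=3 load: inc=0.550751, refl=0.550751·0.846154=0.4660; V=1.420118+0.550751+0.466020=2.4369
k=4 src: inc=0.466020, refl=0.466020·0.846154=0.3943; V=1.970869+0.466020+0.394325=2.8312
k=5 load: inc=0.394325, refl=0.394325·0.846154=0.3337; V=2.436889+0.394325+0.333659=3.1649
k=6 src: inc=0.333659, refl=0.333659·0.846154=0.2823; V=2.831214+0.333659+0.282327=3.4472
k=7 load: inc=0.282327, refl=0.282327·0.846154=0.2389; V=3.164874+0.282327+0.238892=3.6861
k=8 src: inc=0.238892, refl=0.238892·0.846154=0.2021; V=3.447201+0.238892+0.202140=3.8882
k=9 load: inc=0.202140, refl=0.202140·0.846154=0.1710; V=3.686093+0.202140+0.171041=4.0593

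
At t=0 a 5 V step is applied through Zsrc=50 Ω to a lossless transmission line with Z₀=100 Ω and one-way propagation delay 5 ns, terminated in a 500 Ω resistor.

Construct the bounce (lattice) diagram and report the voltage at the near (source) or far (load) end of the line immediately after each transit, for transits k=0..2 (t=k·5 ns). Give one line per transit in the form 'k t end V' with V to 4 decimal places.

0 0 source 3.3333
1 5 load 5.5556
2 10 source 4.8148

Γ_L=0.666667, Γ_S=-0.333333; launch V₁=5·100/150=3.333333
k=0 src: V=3.3333
k=1 load: inc=3.333333, refl=3.333333·0.666667=2.2222; V=0.000000+3.333333+2.222222=5.5556
k=2 src: inc=2.222222, refl=2.222222·-0.333333=-0.7407; V=3.333333+2.222222+-0.740741=4.8148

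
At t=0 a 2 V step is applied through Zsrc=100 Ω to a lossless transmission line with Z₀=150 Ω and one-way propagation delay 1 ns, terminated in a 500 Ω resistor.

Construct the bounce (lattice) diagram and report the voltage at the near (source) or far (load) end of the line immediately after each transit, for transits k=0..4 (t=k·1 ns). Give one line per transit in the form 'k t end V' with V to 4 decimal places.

0 0 source 1.2000
1 1 load 1.8462
2 2 source 1.7169
3 3 load 1.6473
4 4 source 1.6613

Γ_L=0.538462, Γ_S=-0.200000; launch V₁=2·150/250=1.200000
k=0 src: V=1.2000
k=1 load: inc=1.200000, refl=1.200000·0.538462=0.6462; V=0.000000+1.200000+0.646154=1.8462
k=2 src: inc=0.646154, refl=0.646154·-0.200000=-0.1292; V=1.200000+0.646154+-0.129231=1.7169
k=3 load: inc=-0.129231, refl=-0.129231·0.538462=-0.0696; V=1.846154+-0.129231+-0.069586=1.6473
k=4 src: inc=-0.069586, refl=-0.069586·-0.200000=0.0139; V=1.716923+-0.069586+0.013917=1.6613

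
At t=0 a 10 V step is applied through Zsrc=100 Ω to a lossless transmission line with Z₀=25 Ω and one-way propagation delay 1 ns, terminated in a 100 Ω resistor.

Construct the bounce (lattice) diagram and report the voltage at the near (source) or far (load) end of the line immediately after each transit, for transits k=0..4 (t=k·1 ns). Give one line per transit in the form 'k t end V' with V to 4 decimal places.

0 0 source 2.0000
1 1 load 3.2000
2 2 source 3.9200
3 3 load 4.3520
4 4 source 4.6112

Γ_L=0.600000, Γ_S=0.600000; launch V₁=10·25/125=2.000000
k=0 src: V=2.0000
k=1 load: inc=2.000000, refl=2.000000·0.600000=1.2000; V=0.000000+2.000000+1.200000=3.2000
k=2 src: inc=1.200000, refl=1.200000·0.600000=0.7200; V=2.000000+1.200000+0.720000=3.9200
k=3 load: inc=0.720000, refl=0.720000·0.600000=0.4320; V=3.200000+0.720000+0.432000=4.3520
k=4 src: inc=0.432000, refl=0.432000·0.600000=0.2592; V=3.920000+0.432000+0.259200=4.6112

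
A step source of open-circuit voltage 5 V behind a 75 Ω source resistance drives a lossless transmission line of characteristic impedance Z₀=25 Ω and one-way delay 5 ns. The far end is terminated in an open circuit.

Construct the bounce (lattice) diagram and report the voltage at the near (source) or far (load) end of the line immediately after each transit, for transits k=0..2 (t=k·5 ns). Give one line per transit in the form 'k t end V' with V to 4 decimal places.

0 0 source 1.2500
1 5 load 2.5000
2 10 source 3.1250

Γ_L=1.000000, Γ_S=0.500000; launch V₁=5·25/100=1.250000
k=0 src: V=1.2500
k=1 load: inc=1.250000, refl=1.250000·1.000000=1.2500; V=0.000000+1.250000+1.250000=2.5000
k=2 src: inc=1.250000, refl=1.250000·0.500000=0.6250; V=1.250000+1.250000+0.625000=3.1250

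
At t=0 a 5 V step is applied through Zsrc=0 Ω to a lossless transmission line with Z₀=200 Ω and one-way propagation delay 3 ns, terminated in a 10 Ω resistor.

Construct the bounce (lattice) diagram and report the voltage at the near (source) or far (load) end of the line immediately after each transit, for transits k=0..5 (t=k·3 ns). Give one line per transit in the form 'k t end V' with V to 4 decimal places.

Γ_L=-0.904762, Γ_S=-1.000000; launch V₁=5·200/200=5.000000
k=0 src: V=5.0000
k=1 load: inc=5.000000, refl=5.000000·-0.904762=-4.5238; V=0.000000+5.000000+-4.523810=0.4762
k=2 src: inc=-4.523810, refl=-4.523810·-1.000000=4.5238; V=5.000000+-4.523810+4.523810=5.0000
k=3 load: inc=4.523810, refl=4.523810·-0.904762=-4.0930; V=0.476190+4.523810+-4.092971=0.9070
k=4 src: inc=-4.092971, refl=-4.092971·-1.000000=4.0930; V=5.000000+-4.092971+4.092971=5.0000
k=5 load: inc=4.092971, refl=4.092971·-0.904762=-3.7032; V=0.907029+4.092971+-3.703164=1.2968

0 0 source 5.0000
1 3 load 0.4762
2 6 source 5.0000
3 9 load 0.9070
4 12 source 5.0000
5 15 load 1.2968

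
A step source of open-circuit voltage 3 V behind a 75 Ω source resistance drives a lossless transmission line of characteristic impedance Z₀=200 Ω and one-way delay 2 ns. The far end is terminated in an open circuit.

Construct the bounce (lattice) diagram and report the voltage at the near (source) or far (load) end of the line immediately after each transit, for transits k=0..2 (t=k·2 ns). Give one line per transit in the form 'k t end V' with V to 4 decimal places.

0 0 source 2.1818
1 2 load 4.3636
2 4 source 3.3719

Γ_L=1.000000, Γ_S=-0.454545; launch V₁=3·200/275=2.181818
k=0 src: V=2.1818
k=1 load: inc=2.181818, refl=2.181818·1.000000=2.1818; V=0.000000+2.181818+2.181818=4.3636
k=2 src: inc=2.181818, refl=2.181818·-0.454545=-0.9917; V=2.181818+2.181818+-0.991736=3.3719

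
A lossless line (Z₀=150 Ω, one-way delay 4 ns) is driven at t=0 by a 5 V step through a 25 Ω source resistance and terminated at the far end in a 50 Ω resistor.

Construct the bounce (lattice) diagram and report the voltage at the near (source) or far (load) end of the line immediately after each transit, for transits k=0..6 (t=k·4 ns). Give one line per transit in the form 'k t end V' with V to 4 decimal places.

0 0 source 4.2857
1 4 load 2.1429
2 8 source 3.6735
3 12 load 2.9082
4 16 source 3.4548
5 20 load 3.1815
6 24 source 3.3767

Γ_L=-0.500000, Γ_S=-0.714286; launch V₁=5·150/175=4.285714
k=0 src: V=4.2857
k=1 load: inc=4.285714, refl=4.285714·-0.500000=-2.1429; V=0.000000+4.285714+-2.142857=2.1429
k=2 src: inc=-2.142857, refl=-2.142857·-0.714286=1.5306; V=4.285714+-2.142857+1.530612=3.6735
k=3 load: inc=1.530612, refl=1.530612·-0.500000=-0.7653; V=2.142857+1.530612+-0.765306=2.9082
k=4 src: inc=-0.765306, refl=-0.765306·-0.714286=0.5466; V=3.673469+-0.765306+0.546647=3.4548
k=5 load: inc=0.546647, refl=0.546647·-0.500000=-0.2733; V=2.908163+0.546647+-0.273324=3.1815
k=6 src: inc=-0.273324, refl=-0.273324·-0.714286=0.1952; V=3.454810+-0.273324+0.195231=3.3767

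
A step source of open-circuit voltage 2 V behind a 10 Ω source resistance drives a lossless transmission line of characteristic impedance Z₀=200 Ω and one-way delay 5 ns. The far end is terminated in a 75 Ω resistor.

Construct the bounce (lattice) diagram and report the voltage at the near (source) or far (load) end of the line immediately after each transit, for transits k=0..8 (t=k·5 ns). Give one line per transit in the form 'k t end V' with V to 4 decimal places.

0 0 source 1.9048
1 5 load 1.0390
2 10 source 1.8223
3 15 load 1.4662
4 20 source 1.7884
5 25 load 1.6420
6 30 source 1.7744
7 35 load 1.7142
8 40 source 1.7687

Γ_L=-0.454545, Γ_S=-0.904762; launch V₁=2·200/210=1.904762
k=0 src: V=1.9048
k=1 load: inc=1.904762, refl=1.904762·-0.454545=-0.8658; V=0.000000+1.904762+-0.865801=1.0390
k=2 src: inc=-0.865801, refl=-0.865801·-0.904762=0.7833; V=1.904762+-0.865801+0.783344=1.8223
k=3 load: inc=0.783344, refl=0.783344·-0.454545=-0.3561; V=1.038961+0.783344+-0.356065=1.4662
k=4 src: inc=-0.356065, refl=-0.356065·-0.904762=0.3222; V=1.822305+-0.356065+0.322154=1.7884
k=5 load: inc=0.322154, refl=0.322154·-0.454545=-0.1464; V=1.466239+0.322154+-0.146434=1.6420
k=6 src: inc=-0.146434, refl=-0.146434·-0.904762=0.1325; V=1.788394+-0.146434+0.132488=1.7744
k=7 load: inc=0.132488, refl=0.132488·-0.454545=-0.0602; V=1.641960+0.132488+-0.060222=1.7142
k=8 src: inc=-0.060222, refl=-0.060222·-0.904762=0.0545; V=1.774448+-0.060222+0.054486=1.7687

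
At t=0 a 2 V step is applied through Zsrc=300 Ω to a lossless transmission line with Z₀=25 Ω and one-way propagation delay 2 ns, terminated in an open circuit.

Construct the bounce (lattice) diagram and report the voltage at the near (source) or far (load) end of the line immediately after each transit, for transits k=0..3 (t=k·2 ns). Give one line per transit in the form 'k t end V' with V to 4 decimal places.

0 0 source 0.1538
1 2 load 0.3077
2 4 source 0.4379
3 6 load 0.5680

Γ_L=1.000000, Γ_S=0.846154; launch V₁=2·25/325=0.153846
k=0 src: V=0.1538
k=1 load: inc=0.153846, refl=0.153846·1.000000=0.1538; V=0.000000+0.153846+0.153846=0.3077
k=2 src: inc=0.153846, refl=0.153846·0.846154=0.1302; V=0.153846+0.153846+0.130178=0.4379
k=3 load: inc=0.130178, refl=0.130178·1.000000=0.1302; V=0.307692+0.130178+0.130178=0.5680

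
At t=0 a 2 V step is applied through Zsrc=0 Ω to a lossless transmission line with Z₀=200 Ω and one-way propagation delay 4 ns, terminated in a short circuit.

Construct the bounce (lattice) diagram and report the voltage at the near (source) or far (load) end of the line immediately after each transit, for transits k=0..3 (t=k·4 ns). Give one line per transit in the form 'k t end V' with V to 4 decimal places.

Γ_L=-1.000000, Γ_S=-1.000000; launch V₁=2·200/200=2.000000
k=0 src: V=2.0000
k=1 load: inc=2.000000, refl=2.000000·-1.000000=-2.0000; V=0.000000+2.000000+-2.000000=0.0000
k=2 src: inc=-2.000000, refl=-2.000000·-1.000000=2.0000; V=2.000000+-2.000000+2.000000=2.0000
k=3 load: inc=2.000000, refl=2.000000·-1.000000=-2.0000; V=0.000000+2.000000+-2.000000=0.0000

0 0 source 2.0000
1 4 load 0.0000
2 8 source 2.0000
3 12 load 0.0000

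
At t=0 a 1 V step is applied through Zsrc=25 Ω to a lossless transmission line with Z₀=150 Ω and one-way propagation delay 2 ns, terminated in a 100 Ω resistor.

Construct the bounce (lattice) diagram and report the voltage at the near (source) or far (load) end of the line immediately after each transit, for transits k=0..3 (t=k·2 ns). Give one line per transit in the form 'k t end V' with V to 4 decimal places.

0 0 source 0.8571
1 2 load 0.6857
2 4 source 0.8082
3 6 load 0.7837

Γ_L=-0.200000, Γ_S=-0.714286; launch V₁=1·150/175=0.857143
k=0 src: V=0.8571
k=1 load: inc=0.857143, refl=0.857143·-0.200000=-0.1714; V=0.000000+0.857143+-0.171429=0.6857
k=2 src: inc=-0.171429, refl=-0.171429·-0.714286=0.1224; V=0.857143+-0.171429+0.122449=0.8082
k=3 load: inc=0.122449, refl=0.122449·-0.200000=-0.0245; V=0.685714+0.122449+-0.024490=0.7837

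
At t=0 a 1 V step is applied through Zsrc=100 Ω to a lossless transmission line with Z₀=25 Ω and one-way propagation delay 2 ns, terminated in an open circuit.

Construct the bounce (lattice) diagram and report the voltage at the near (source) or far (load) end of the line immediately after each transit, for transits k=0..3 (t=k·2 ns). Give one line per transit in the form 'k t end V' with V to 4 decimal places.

0 0 source 0.2000
1 2 load 0.4000
2 4 source 0.5200
3 6 load 0.6400

Γ_L=1.000000, Γ_S=0.600000; launch V₁=1·25/125=0.200000
k=0 src: V=0.2000
k=1 load: inc=0.200000, refl=0.200000·1.000000=0.2000; V=0.000000+0.200000+0.200000=0.4000
k=2 src: inc=0.200000, refl=0.200000·0.600000=0.1200; V=0.200000+0.200000+0.120000=0.5200
k=3 load: inc=0.120000, refl=0.120000·1.000000=0.1200; V=0.400000+0.120000+0.120000=0.6400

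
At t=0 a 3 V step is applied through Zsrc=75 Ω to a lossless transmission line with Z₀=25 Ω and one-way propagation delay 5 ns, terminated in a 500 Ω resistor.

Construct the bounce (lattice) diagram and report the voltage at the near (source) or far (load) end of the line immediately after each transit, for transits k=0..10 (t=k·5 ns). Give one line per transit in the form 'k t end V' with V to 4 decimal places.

Γ_L=0.904762, Γ_S=0.500000; launch V₁=3·25/100=0.750000
k=0 src: V=0.7500
k=1 load: inc=0.750000, refl=0.750000·0.904762=0.6786; V=0.000000+0.750000+0.678571=1.4286
k=2 src: inc=0.678571, refl=0.678571·0.500000=0.3393; V=0.750000+0.678571+0.339286=1.7679
k=3 load: inc=0.339286, refl=0.339286·0.904762=0.3070; V=1.428571+0.339286+0.306973=2.0748
k=4 src: inc=0.306973, refl=0.306973·0.500000=0.1535; V=1.767857+0.306973+0.153486=2.2283
k=5 load: inc=0.153486, refl=0.153486·0.904762=0.1389; V=2.074830+0.153486+0.138869=2.3672
k=6 src: inc=0.138869, refl=0.138869·0.500000=0.0694; V=2.228316+0.138869+0.069434=2.4366
k=7 load: inc=0.069434, refl=0.069434·0.904762=0.0628; V=2.367185+0.069434+0.062822=2.4994
k=8 src: inc=0.062822, refl=0.062822·0.500000=0.0314; V=2.436619+0.062822+0.031411=2.5309
k=9 load: inc=0.031411, refl=0.031411·0.904762=0.0284; V=2.499441+0.031411+0.028419=2.5593
k=10 src: inc=0.028419, refl=0.028419·0.500000=0.0142; V=2.530852+0.028419+0.014210=2.5735

0 0 source 0.7500
1 5 load 1.4286
2 10 source 1.7679
3 15 load 2.0748
4 20 source 2.2283
5 25 load 2.3672
6 30 source 2.4366
7 35 load 2.4994
8 40 source 2.5309
9 45 load 2.5593
10 50 source 2.5735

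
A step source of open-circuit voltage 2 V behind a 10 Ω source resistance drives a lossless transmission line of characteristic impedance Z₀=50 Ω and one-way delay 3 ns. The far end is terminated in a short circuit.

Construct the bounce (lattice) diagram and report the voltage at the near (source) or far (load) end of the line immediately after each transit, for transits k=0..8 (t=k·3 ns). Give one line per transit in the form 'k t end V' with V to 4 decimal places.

0 0 source 1.6667
1 3 load 0.0000
2 6 source 1.1111
3 9 load 0.0000
4 12 source 0.7407
5 15 load 0.0000
6 18 source 0.4938
7 21 load 0.0000
8 24 source 0.3292

Γ_L=-1.000000, Γ_S=-0.666667; launch V₁=2·50/60=1.666667
k=0 src: V=1.6667
k=1 load: inc=1.666667, refl=1.666667·-1.000000=-1.6667; V=0.000000+1.666667+-1.666667=0.0000
k=2 src: inc=-1.666667, refl=-1.666667·-0.666667=1.1111; V=1.666667+-1.666667+1.111111=1.1111
k=3 load: inc=1.111111, refl=1.111111·-1.000000=-1.1111; V=0.000000+1.111111+-1.111111=0.0000
k=4 src: inc=-1.111111, refl=-1.111111·-0.666667=0.7407; V=1.111111+-1.111111+0.740741=0.7407
k=5 load: inc=0.740741, refl=0.740741·-1.000000=-0.7407; V=0.000000+0.740741+-0.740741=0.0000
k=6 src: inc=-0.740741, refl=-0.740741·-0.666667=0.4938; V=0.740741+-0.740741+0.493827=0.4938
k=7 load: inc=0.493827, refl=0.493827·-1.000000=-0.4938; V=0.000000+0.493827+-0.493827=0.0000
k=8 src: inc=-0.493827, refl=-0.493827·-0.666667=0.3292; V=0.493827+-0.493827+0.329218=0.3292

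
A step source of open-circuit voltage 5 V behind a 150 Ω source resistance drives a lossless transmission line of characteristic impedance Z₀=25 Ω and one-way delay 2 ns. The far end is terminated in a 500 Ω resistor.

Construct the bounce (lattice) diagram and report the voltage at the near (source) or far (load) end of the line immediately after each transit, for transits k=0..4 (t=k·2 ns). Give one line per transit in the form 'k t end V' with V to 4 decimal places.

0 0 source 0.7143
1 2 load 1.3605
2 4 source 1.8222
3 6 load 2.2398
4 8 source 2.5381

Γ_L=0.904762, Γ_S=0.714286; launch V₁=5·25/175=0.714286
k=0 src: V=0.7143
k=1 load: inc=0.714286, refl=0.714286·0.904762=0.6463; V=0.000000+0.714286+0.646259=1.3605
k=2 src: inc=0.646259, refl=0.646259·0.714286=0.4616; V=0.714286+0.646259+0.461613=1.8222
k=3 load: inc=0.461613, refl=0.461613·0.904762=0.4177; V=1.360544+0.461613+0.417650=2.2398
k=4 src: inc=0.417650, refl=0.417650·0.714286=0.2983; V=1.822157+0.417650+0.298321=2.5381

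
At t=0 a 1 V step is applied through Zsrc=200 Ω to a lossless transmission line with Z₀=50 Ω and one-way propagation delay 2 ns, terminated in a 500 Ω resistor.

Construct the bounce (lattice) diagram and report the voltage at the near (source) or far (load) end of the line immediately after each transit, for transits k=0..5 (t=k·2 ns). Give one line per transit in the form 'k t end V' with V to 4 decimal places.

Γ_L=0.818182, Γ_S=0.600000; launch V₁=1·50/250=0.200000
k=0 src: V=0.2000
k=1 load: inc=0.200000, refl=0.200000·0.818182=0.1636; V=0.000000+0.200000+0.163636=0.3636
k=2 src: inc=0.163636, refl=0.163636·0.600000=0.0982; V=0.200000+0.163636+0.098182=0.4618
k=3 load: inc=0.098182, refl=0.098182·0.818182=0.0803; V=0.363636+0.098182+0.080331=0.5421
k=4 src: inc=0.080331, refl=0.080331·0.600000=0.0482; V=0.461818+0.080331+0.048198=0.5903
k=5 load: inc=0.048198, refl=0.048198·0.818182=0.0394; V=0.542149+0.048198+0.039435=0.6298

0 0 source 0.2000
1 2 load 0.3636
2 4 source 0.4618
3 6 load 0.5421
4 8 source 0.5903
5 10 load 0.6298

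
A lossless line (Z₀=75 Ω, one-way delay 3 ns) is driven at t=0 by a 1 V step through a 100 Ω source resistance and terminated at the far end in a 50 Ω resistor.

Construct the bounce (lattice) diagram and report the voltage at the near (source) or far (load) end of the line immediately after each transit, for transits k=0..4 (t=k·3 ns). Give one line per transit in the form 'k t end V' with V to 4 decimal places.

Γ_L=-0.200000, Γ_S=0.142857; launch V₁=1·75/175=0.428571
k=0 src: V=0.4286
k=1 load: inc=0.428571, refl=0.428571·-0.200000=-0.0857; V=0.000000+0.428571+-0.085714=0.3429
k=2 src: inc=-0.085714, refl=-0.085714·0.142857=-0.0122; V=0.428571+-0.085714+-0.012245=0.3306
k=3 load: inc=-0.012245, refl=-0.012245·-0.200000=0.0024; V=0.342857+-0.012245+0.002449=0.3331
k=4 src: inc=0.002449, refl=0.002449·0.142857=0.0003; V=0.330612+0.002449+0.000350=0.3334

0 0 source 0.4286
1 3 load 0.3429
2 6 source 0.3306
3 9 load 0.3331
4 12 source 0.3334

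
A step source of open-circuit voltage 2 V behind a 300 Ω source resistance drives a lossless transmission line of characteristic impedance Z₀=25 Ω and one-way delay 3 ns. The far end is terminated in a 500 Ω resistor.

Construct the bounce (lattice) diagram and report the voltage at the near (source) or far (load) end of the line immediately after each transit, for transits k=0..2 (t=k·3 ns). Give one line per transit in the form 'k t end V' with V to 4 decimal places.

Γ_L=0.904762, Γ_S=0.846154; launch V₁=2·25/325=0.153846
k=0 src: V=0.1538
k=1 load: inc=0.153846, refl=0.153846·0.904762=0.1392; V=0.000000+0.153846+0.139194=0.2930
k=2 src: inc=0.139194, refl=0.139194·0.846154=0.1178; V=0.153846+0.139194+0.117780=0.4108

0 0 source 0.1538
1 3 load 0.2930
2 6 source 0.4108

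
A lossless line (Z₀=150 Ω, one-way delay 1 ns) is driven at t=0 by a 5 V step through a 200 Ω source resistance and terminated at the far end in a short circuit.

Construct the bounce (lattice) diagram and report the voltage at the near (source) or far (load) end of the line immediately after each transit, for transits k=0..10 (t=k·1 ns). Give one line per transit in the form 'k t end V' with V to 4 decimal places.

0 0 source 2.1429
1 1 load 0.0000
2 2 source -0.3061
3 3 load 0.0000
4 4 source 0.0437
5 5 load 0.0000
6 6 source -0.0062
7 7 load 0.0000
8 8 source 0.0009
9 9 load 0.0000
10 10 source -0.0001

Γ_L=-1.000000, Γ_S=0.142857; launch V₁=5·150/350=2.142857
k=0 src: V=2.1429
k=1 load: inc=2.142857, refl=2.142857·-1.000000=-2.1429; V=0.000000+2.142857+-2.142857=0.0000
k=2 src: inc=-2.142857, refl=-2.142857·0.142857=-0.3061; V=2.142857+-2.142857+-0.306122=-0.3061
k=3 load: inc=-0.306122, refl=-0.306122·-1.000000=0.3061; V=0.000000+-0.306122+0.306122=0.0000
k=4 src: inc=0.306122, refl=0.306122·0.142857=0.0437; V=-0.306122+0.306122+0.043732=0.0437
k=5 load: inc=0.043732, refl=0.043732·-1.000000=-0.0437; V=0.000000+0.043732+-0.043732=0.0000
k=6 src: inc=-0.043732, refl=-0.043732·0.142857=-0.0062; V=0.043732+-0.043732+-0.006247=-0.0062
k=7 load: inc=-0.006247, refl=-0.006247·-1.000000=0.0062; V=0.000000+-0.006247+0.006247=0.0000
k=8 src: inc=0.006247, refl=0.006247·0.142857=0.0009; V=-0.006247+0.006247+0.000892=0.0009
k=9 load: inc=0.000892, refl=0.000892·-1.000000=-0.0009; V=0.000000+0.000892+-0.000892=0.0000
k=10 src: inc=-0.000892, refl=-0.000892·0.142857=-0.0001; V=0.000892+-0.000892+-0.000127=-0.0001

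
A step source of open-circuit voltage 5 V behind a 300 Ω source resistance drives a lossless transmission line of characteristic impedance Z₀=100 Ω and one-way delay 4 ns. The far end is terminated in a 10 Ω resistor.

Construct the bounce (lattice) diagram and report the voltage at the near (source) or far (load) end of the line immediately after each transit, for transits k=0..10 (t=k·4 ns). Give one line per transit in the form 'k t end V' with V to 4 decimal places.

0 0 source 1.2500
1 4 load 0.2273
2 8 source -0.2841
3 12 load 0.1343
4 16 source 0.3435
5 20 load 0.1723
6 24 source 0.0868
7 28 load 0.1568
8 32 source 0.1918
9 36 load 0.1631
10 40 source 0.1488

Γ_L=-0.818182, Γ_S=0.500000; launch V₁=5·100/400=1.250000
k=0 src: V=1.2500
k=1 load: inc=1.250000, refl=1.250000·-0.818182=-1.0227; V=0.000000+1.250000+-1.022727=0.2273
k=2 src: inc=-1.022727, refl=-1.022727·0.500000=-0.5114; V=1.250000+-1.022727+-0.511364=-0.2841
k=3 load: inc=-0.511364, refl=-0.511364·-0.818182=0.4184; V=0.227273+-0.511364+0.418388=0.1343
k=4 src: inc=0.418388, refl=0.418388·0.500000=0.2092; V=-0.284091+0.418388+0.209194=0.3435
k=5 load: inc=0.209194, refl=0.209194·-0.818182=-0.1712; V=0.134298+0.209194+-0.171159=0.1723
k=6 src: inc=-0.171159, refl=-0.171159·0.500000=-0.0856; V=0.343492+-0.171159+-0.085579=0.0868
k=7 load: inc=-0.085579, refl=-0.085579·-0.818182=0.0700; V=0.172333+-0.085579+0.070020=0.1568
k=8 src: inc=0.070020, refl=0.070020·0.500000=0.0350; V=0.086753+0.070020+0.035010=0.1918
k=9 load: inc=0.035010, refl=0.035010·-0.818182=-0.0286; V=0.156773+0.035010+-0.028644=0.1631
k=10 src: inc=-0.028644, refl=-0.028644·0.500000=-0.0143; V=0.191783+-0.028644+-0.014322=0.1488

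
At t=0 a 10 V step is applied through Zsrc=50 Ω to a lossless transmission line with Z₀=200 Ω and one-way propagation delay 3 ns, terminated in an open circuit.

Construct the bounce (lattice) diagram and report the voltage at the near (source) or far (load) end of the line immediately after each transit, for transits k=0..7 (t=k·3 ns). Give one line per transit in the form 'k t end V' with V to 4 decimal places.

Γ_L=1.000000, Γ_S=-0.600000; launch V₁=10·200/250=8.000000
k=0 src: V=8.0000
k=1 load: inc=8.000000, refl=8.000000·1.000000=8.0000; V=0.000000+8.000000+8.000000=16.0000
k=2 src: inc=8.000000, refl=8.000000·-0.600000=-4.8000; V=8.000000+8.000000+-4.800000=11.2000
k=3 load: inc=-4.800000, refl=-4.800000·1.000000=-4.8000; V=16.000000+-4.800000+-4.800000=6.4000
k=4 src: inc=-4.800000, refl=-4.800000·-0.600000=2.8800; V=11.200000+-4.800000+2.880000=9.2800
k=5 load: inc=2.880000, refl=2.880000·1.000000=2.8800; V=6.400000+2.880000+2.880000=12.1600
k=6 src: inc=2.880000, refl=2.880000·-0.600000=-1.7280; V=9.280000+2.880000+-1.728000=10.4320
k=7 load: inc=-1.728000, refl=-1.728000·1.000000=-1.7280; V=12.160000+-1.728000+-1.728000=8.7040

0 0 source 8.0000
1 3 load 16.0000
2 6 source 11.2000
3 9 load 6.4000
4 12 source 9.2800
5 15 load 12.1600
6 18 source 10.4320
7 21 load 8.7040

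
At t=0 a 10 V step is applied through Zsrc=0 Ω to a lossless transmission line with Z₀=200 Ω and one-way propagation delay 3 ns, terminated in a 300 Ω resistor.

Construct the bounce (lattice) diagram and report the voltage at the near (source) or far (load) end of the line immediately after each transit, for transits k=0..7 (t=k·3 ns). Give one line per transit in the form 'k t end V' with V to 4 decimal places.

Γ_L=0.200000, Γ_S=-1.000000; launch V₁=10·200/200=10.000000
k=0 src: V=10.0000
k=1 load: inc=10.000000, refl=10.000000·0.200000=2.0000; V=0.000000+10.000000+2.000000=12.0000
k=2 src: inc=2.000000, refl=2.000000·-1.000000=-2.0000; V=10.000000+2.000000+-2.000000=10.0000
k=3 load: inc=-2.000000, refl=-2.000000·0.200000=-0.4000; V=12.000000+-2.000000+-0.400000=9.6000
k=4 src: inc=-0.400000, refl=-0.400000·-1.000000=0.4000; V=10.000000+-0.400000+0.400000=10.0000
k=5 load: inc=0.400000, refl=0.400000·0.200000=0.0800; V=9.600000+0.400000+0.080000=10.0800
k=6 src: inc=0.080000, refl=0.080000·-1.000000=-0.0800; V=10.000000+0.080000+-0.080000=10.0000
k=7 load: inc=-0.080000, refl=-0.080000·0.200000=-0.0160; V=10.080000+-0.080000+-0.016000=9.9840

0 0 source 10.0000
1 3 load 12.0000
2 6 source 10.0000
3 9 load 9.6000
4 12 source 10.0000
5 15 load 10.0800
6 18 source 10.0000
7 21 load 9.9840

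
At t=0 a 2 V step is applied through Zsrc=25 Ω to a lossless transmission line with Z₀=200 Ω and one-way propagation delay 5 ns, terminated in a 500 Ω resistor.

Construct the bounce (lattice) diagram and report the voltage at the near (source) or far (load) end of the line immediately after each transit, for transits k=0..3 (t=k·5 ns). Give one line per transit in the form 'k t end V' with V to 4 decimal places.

Γ_L=0.428571, Γ_S=-0.777778; launch V₁=2·200/225=1.777778
k=0 src: V=1.7778
k=1 load: inc=1.777778, refl=1.777778·0.428571=0.7619; V=0.000000+1.777778+0.761905=2.5397
k=2 src: inc=0.761905, refl=0.761905·-0.777778=-0.5926; V=1.777778+0.761905+-0.592593=1.9471
k=3 load: inc=-0.592593, refl=-0.592593·0.428571=-0.2540; V=2.539683+-0.592593+-0.253968=1.6931

0 0 source 1.7778
1 5 load 2.5397
2 10 source 1.9471
3 15 load 1.6931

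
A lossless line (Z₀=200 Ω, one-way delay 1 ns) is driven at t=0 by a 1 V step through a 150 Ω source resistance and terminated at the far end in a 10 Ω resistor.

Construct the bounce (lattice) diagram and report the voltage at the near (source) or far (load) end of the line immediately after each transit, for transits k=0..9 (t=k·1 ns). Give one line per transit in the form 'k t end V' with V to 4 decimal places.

0 0 source 0.5714
1 1 load 0.0544
2 2 source 0.1283
3 3 load 0.0615
4 4 source 0.0710
5 5 load 0.0624
6 6 source 0.0636
7 7 load 0.0625
8 8 source 0.0626
9 9 load 0.0625

Γ_L=-0.904762, Γ_S=-0.142857; launch V₁=1·200/350=0.571429
k=0 src: V=0.5714
k=1 load: inc=0.571429, refl=0.571429·-0.904762=-0.5170; V=0.000000+0.571429+-0.517007=0.0544
k=2 src: inc=-0.517007, refl=-0.517007·-0.142857=0.0739; V=0.571429+-0.517007+0.073858=0.1283
k=3 load: inc=0.073858, refl=0.073858·-0.904762=-0.0668; V=0.054422+0.073858+-0.066824=0.0615
k=4 src: inc=-0.066824, refl=-0.066824·-0.142857=0.0095; V=0.128280+-0.066824+0.009546=0.0710
k=5 load: inc=0.009546, refl=0.009546·-0.904762=-0.0086; V=0.061456+0.009546+-0.008637=0.0624
k=6 src: inc=-0.008637, refl=-0.008637·-0.142857=0.0012; V=0.071002+-0.008637+0.001234=0.0636
k=7 load: inc=0.001234, refl=0.001234·-0.904762=-0.0011; V=0.062365+0.001234+-0.001116=0.0625
k=8 src: inc=-0.001116, refl=-0.001116·-0.142857=0.0002; V=0.063599+-0.001116+0.000159=0.0626
k=9 load: inc=0.000159, refl=0.000159·-0.904762=-0.0001; V=0.062483+0.000159+-0.000144=0.0625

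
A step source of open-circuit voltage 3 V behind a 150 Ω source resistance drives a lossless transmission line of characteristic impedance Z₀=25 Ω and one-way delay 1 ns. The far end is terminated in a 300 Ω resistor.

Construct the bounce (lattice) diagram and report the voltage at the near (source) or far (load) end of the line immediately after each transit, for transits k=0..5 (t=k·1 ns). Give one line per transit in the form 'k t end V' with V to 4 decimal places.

0 0 source 0.4286
1 1 load 0.7912
2 2 source 1.0502
3 3 load 1.2694
4 4 source 1.4260
5 5 load 1.5584

Γ_L=0.846154, Γ_S=0.714286; launch V₁=3·25/175=0.428571
k=0 src: V=0.4286
k=1 load: inc=0.428571, refl=0.428571·0.846154=0.3626; V=0.000000+0.428571+0.362637=0.7912
k=2 src: inc=0.362637, refl=0.362637·0.714286=0.2590; V=0.428571+0.362637+0.259027=1.0502
k=3 load: inc=0.259027, refl=0.259027·0.846154=0.2192; V=0.791209+0.259027+0.219176=1.2694
k=4 src: inc=0.219176, refl=0.219176·0.714286=0.1566; V=1.050235+0.219176+0.156555=1.4260
k=5 load: inc=0.156555, refl=0.156555·0.846154=0.1325; V=1.269412+0.156555+0.132469=1.5584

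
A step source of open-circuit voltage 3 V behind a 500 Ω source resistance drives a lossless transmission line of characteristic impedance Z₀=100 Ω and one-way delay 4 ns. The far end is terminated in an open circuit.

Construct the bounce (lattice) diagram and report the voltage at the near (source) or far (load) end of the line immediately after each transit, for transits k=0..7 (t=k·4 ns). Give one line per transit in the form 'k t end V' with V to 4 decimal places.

Γ_L=1.000000, Γ_S=0.666667; launch V₁=3·100/600=0.500000
k=0 src: V=0.5000
k=1 load: inc=0.500000, refl=0.500000·1.000000=0.5000; V=0.000000+0.500000+0.500000=1.0000
k=2 src: inc=0.500000, refl=0.500000·0.666667=0.3333; V=0.500000+0.500000+0.333333=1.3333
k=3 load: inc=0.333333, refl=0.333333·1.000000=0.3333; V=1.000000+0.333333+0.333333=1.6667
k=4 src: inc=0.333333, refl=0.333333·0.666667=0.2222; V=1.333333+0.333333+0.222222=1.8889
k=5 load: inc=0.222222, refl=0.222222·1.000000=0.2222; V=1.666667+0.222222+0.222222=2.1111
k=6 src: inc=0.222222, refl=0.222222·0.666667=0.1481; V=1.888889+0.222222+0.148148=2.2593
k=7 load: inc=0.148148, refl=0.148148·1.000000=0.1481; V=2.111111+0.148148+0.148148=2.4074

0 0 source 0.5000
1 4 load 1.0000
2 8 source 1.3333
3 12 load 1.6667
4 16 source 1.8889
5 20 load 2.1111
6 24 source 2.2593
7 28 load 2.4074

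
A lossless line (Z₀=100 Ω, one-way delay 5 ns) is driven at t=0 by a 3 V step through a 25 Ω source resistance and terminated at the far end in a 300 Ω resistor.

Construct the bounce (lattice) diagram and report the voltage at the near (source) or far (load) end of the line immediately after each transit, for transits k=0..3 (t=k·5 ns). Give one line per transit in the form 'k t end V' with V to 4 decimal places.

0 0 source 2.4000
1 5 load 3.6000
2 10 source 2.8800
3 15 load 2.5200

Γ_L=0.500000, Γ_S=-0.600000; launch V₁=3·100/125=2.400000
k=0 src: V=2.4000
k=1 load: inc=2.400000, refl=2.400000·0.500000=1.2000; V=0.000000+2.400000+1.200000=3.6000
k=2 src: inc=1.200000, refl=1.200000·-0.600000=-0.7200; V=2.400000+1.200000+-0.720000=2.8800
k=3 load: inc=-0.720000, refl=-0.720000·0.500000=-0.3600; V=3.600000+-0.720000+-0.360000=2.5200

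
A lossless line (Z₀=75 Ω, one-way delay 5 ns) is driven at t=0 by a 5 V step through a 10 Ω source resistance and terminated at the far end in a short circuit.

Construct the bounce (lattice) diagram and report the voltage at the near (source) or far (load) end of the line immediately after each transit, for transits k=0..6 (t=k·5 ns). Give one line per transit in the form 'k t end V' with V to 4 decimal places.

Γ_L=-1.000000, Γ_S=-0.764706; launch V₁=5·75/85=4.411765
k=0 src: V=4.4118
k=1 load: inc=4.411765, refl=4.411765·-1.000000=-4.4118; V=0.000000+4.411765+-4.411765=0.0000
k=2 src: inc=-4.411765, refl=-4.411765·-0.764706=3.3737; V=4.411765+-4.411765+3.373702=3.3737
k=3 load: inc=3.373702, refl=3.373702·-1.000000=-3.3737; V=0.000000+3.373702+-3.373702=0.0000
k=4 src: inc=-3.373702, refl=-3.373702·-0.764706=2.5799; V=3.373702+-3.373702+2.579890=2.5799
k=5 load: inc=2.579890, refl=2.579890·-1.000000=-2.5799; V=0.000000+2.579890+-2.579890=0.0000
k=6 src: inc=-2.579890, refl=-2.579890·-0.764706=1.9729; V=2.579890+-2.579890+1.972857=1.9729

0 0 source 4.4118
1 5 load 0.0000
2 10 source 3.3737
3 15 load 0.0000
4 20 source 2.5799
5 25 load 0.0000
6 30 source 1.9729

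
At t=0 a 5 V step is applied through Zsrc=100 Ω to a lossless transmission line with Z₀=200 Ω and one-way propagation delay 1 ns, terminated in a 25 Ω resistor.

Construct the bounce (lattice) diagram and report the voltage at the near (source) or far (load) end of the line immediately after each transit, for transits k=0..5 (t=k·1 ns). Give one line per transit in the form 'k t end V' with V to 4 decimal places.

0 0 source 3.3333
1 1 load 0.7407
2 2 source 1.6049
3 3 load 0.9328
4 4 source 1.1568
5 5 load 0.9826

Γ_L=-0.777778, Γ_S=-0.333333; launch V₁=5·200/300=3.333333
k=0 src: V=3.3333
k=1 load: inc=3.333333, refl=3.333333·-0.777778=-2.5926; V=0.000000+3.333333+-2.592593=0.7407
k=2 src: inc=-2.592593, refl=-2.592593·-0.333333=0.8642; V=3.333333+-2.592593+0.864198=1.6049
k=3 load: inc=0.864198, refl=0.864198·-0.777778=-0.6722; V=0.740741+0.864198+-0.672154=0.9328
k=4 src: inc=-0.672154, refl=-0.672154·-0.333333=0.2241; V=1.604938+-0.672154+0.224051=1.1568
k=5 load: inc=0.224051, refl=0.224051·-0.777778=-0.1743; V=0.932785+0.224051+-0.174262=0.9826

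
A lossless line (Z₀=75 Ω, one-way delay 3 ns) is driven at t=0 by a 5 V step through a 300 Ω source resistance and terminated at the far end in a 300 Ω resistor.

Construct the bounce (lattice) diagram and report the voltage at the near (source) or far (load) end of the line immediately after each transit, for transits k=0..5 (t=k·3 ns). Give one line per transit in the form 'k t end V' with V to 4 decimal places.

0 0 source 1.0000
1 3 load 1.6000
2 6 source 1.9600
3 9 load 2.1760
4 12 source 2.3056
5 15 load 2.3834

Γ_L=0.600000, Γ_S=0.600000; launch V₁=5·75/375=1.000000
k=0 src: V=1.0000
k=1 load: inc=1.000000, refl=1.000000·0.600000=0.6000; V=0.000000+1.000000+0.600000=1.6000
k=2 src: inc=0.600000, refl=0.600000·0.600000=0.3600; V=1.000000+0.600000+0.360000=1.9600
k=3 load: inc=0.360000, refl=0.360000·0.600000=0.2160; V=1.600000+0.360000+0.216000=2.1760
k=4 src: inc=0.216000, refl=0.216000·0.600000=0.1296; V=1.960000+0.216000+0.129600=2.3056
k=5 load: inc=0.129600, refl=0.129600·0.600000=0.0778; V=2.176000+0.129600+0.077760=2.3834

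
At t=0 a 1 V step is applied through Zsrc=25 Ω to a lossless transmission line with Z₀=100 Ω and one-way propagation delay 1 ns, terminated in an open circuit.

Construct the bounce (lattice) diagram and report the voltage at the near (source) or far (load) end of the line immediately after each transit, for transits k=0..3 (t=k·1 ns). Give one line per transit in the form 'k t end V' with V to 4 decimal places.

0 0 source 0.8000
1 1 load 1.6000
2 2 source 1.1200
3 3 load 0.6400

Γ_L=1.000000, Γ_S=-0.600000; launch V₁=1·100/125=0.800000
k=0 src: V=0.8000
k=1 load: inc=0.800000, refl=0.800000·1.000000=0.8000; V=0.000000+0.800000+0.800000=1.6000
k=2 src: inc=0.800000, refl=0.800000·-0.600000=-0.4800; V=0.800000+0.800000+-0.480000=1.1200
k=3 load: inc=-0.480000, refl=-0.480000·1.000000=-0.4800; V=1.600000+-0.480000+-0.480000=0.6400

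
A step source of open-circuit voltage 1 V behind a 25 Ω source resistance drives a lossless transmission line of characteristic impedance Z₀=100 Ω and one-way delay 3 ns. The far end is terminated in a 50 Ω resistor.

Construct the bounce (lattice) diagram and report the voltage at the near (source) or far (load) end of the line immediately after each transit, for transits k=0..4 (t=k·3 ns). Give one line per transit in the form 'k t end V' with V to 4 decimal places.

Γ_L=-0.333333, Γ_S=-0.600000; launch V₁=1·100/125=0.800000
k=0 src: V=0.8000
k=1 load: inc=0.800000, refl=0.800000·-0.333333=-0.2667; V=0.000000+0.800000+-0.266667=0.5333
k=2 src: inc=-0.266667, refl=-0.266667·-0.600000=0.1600; V=0.800000+-0.266667+0.160000=0.6933
k=3 load: inc=0.160000, refl=0.160000·-0.333333=-0.0533; V=0.533333+0.160000+-0.053333=0.6400
k=4 src: inc=-0.053333, refl=-0.053333·-0.600000=0.0320; V=0.693333+-0.053333+0.032000=0.6720

0 0 source 0.8000
1 3 load 0.5333
2 6 source 0.6933
3 9 load 0.6400
4 12 source 0.6720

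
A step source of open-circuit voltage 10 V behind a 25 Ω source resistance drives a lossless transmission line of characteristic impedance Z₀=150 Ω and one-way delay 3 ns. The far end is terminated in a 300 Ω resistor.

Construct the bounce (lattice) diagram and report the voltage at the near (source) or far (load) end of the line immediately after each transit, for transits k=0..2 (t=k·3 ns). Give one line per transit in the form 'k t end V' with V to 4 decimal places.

Γ_L=0.333333, Γ_S=-0.714286; launch V₁=10·150/175=8.571429
k=0 src: V=8.5714
k=1 load: inc=8.571429, refl=8.571429·0.333333=2.8571; V=0.000000+8.571429+2.857143=11.4286
k=2 src: inc=2.857143, refl=2.857143·-0.714286=-2.0408; V=8.571429+2.857143+-2.040816=9.3878

0 0 source 8.5714
1 3 load 11.4286
2 6 source 9.3878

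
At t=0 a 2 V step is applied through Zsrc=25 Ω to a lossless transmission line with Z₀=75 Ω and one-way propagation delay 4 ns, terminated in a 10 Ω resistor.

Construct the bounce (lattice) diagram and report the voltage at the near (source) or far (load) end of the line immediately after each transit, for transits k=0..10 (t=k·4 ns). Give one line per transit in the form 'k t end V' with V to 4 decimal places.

Γ_L=-0.764706, Γ_S=-0.500000; launch V₁=2·75/100=1.500000
k=0 src: V=1.5000
k=1 load: inc=1.500000, refl=1.500000·-0.764706=-1.1471; V=0.000000+1.500000+-1.147059=0.3529
k=2 src: inc=-1.147059, refl=-1.147059·-0.500000=0.5735; V=1.500000+-1.147059+0.573529=0.9265
k=3 load: inc=0.573529, refl=0.573529·-0.764706=-0.4386; V=0.352941+0.573529+-0.438581=0.4879
k=4 src: inc=-0.438581, refl=-0.438581·-0.500000=0.2193; V=0.926471+-0.438581+0.219291=0.7072
k=5 load: inc=0.219291, refl=0.219291·-0.764706=-0.1677; V=0.487889+0.219291+-0.167693=0.5395
k=6 src: inc=-0.167693, refl=-0.167693·-0.500000=0.0838; V=0.707180+-0.167693+0.083846=0.6233
k=7 load: inc=0.083846, refl=0.083846·-0.764706=-0.0641; V=0.539487+0.083846+-0.064118=0.5592
k=8 src: inc=-0.064118, refl=-0.064118·-0.500000=0.0321; V=0.623334+-0.064118+0.032059=0.5913
k=9 load: inc=0.032059, refl=0.032059·-0.764706=-0.0245; V=0.559216+0.032059+-0.024516=0.5668
k=10 src: inc=-0.024516, refl=-0.024516·-0.500000=0.0123; V=0.591275+-0.024516+0.012258=0.5790

0 0 source 1.5000
1 4 load 0.3529
2 8 source 0.9265
3 12 load 0.4879
4 16 source 0.7072
5 20 load 0.5395
6 24 source 0.6233
7 28 load 0.5592
8 32 source 0.5913
9 36 load 0.5668
10 40 source 0.5790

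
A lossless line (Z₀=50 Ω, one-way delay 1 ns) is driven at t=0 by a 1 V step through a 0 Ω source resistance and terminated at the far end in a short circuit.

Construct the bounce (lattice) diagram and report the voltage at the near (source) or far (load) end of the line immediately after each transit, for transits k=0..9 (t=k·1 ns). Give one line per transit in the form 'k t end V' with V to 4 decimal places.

Γ_L=-1.000000, Γ_S=-1.000000; launch V₁=1·50/50=1.000000
k=0 src: V=1.0000
k=1 load: inc=1.000000, refl=1.000000·-1.000000=-1.0000; V=0.000000+1.000000+-1.000000=0.0000
k=2 src: inc=-1.000000, refl=-1.000000·-1.000000=1.0000; V=1.000000+-1.000000+1.000000=1.0000
k=3 load: inc=1.000000, refl=1.000000·-1.000000=-1.0000; V=0.000000+1.000000+-1.000000=0.0000
k=4 src: inc=-1.000000, refl=-1.000000·-1.000000=1.0000; V=1.000000+-1.000000+1.000000=1.0000
k=5 load: inc=1.000000, refl=1.000000·-1.000000=-1.0000; V=0.000000+1.000000+-1.000000=0.0000
k=6 src: inc=-1.000000, refl=-1.000000·-1.000000=1.0000; V=1.000000+-1.000000+1.000000=1.0000
k=7 load: inc=1.000000, refl=1.000000·-1.000000=-1.0000; V=0.000000+1.000000+-1.000000=0.0000
k=8 src: inc=-1.000000, refl=-1.000000·-1.000000=1.0000; V=1.000000+-1.000000+1.000000=1.0000
k=9 load: inc=1.000000, refl=1.000000·-1.000000=-1.0000; V=0.000000+1.000000+-1.000000=0.0000

0 0 source 1.0000
1 1 load 0.0000
2 2 source 1.0000
3 3 load 0.0000
4 4 source 1.0000
5 5 load 0.0000
6 6 source 1.0000
7 7 load 0.0000
8 8 source 1.0000
9 9 load 0.0000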